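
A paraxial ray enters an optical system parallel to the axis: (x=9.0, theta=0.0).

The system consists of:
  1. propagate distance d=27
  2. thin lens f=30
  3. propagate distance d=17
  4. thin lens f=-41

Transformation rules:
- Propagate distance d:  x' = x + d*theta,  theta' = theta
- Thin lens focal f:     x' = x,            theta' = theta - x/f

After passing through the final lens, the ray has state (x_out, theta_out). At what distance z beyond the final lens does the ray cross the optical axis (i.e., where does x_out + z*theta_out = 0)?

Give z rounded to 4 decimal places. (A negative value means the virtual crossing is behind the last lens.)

Initial: x=9.0000 theta=0.0000
After 1 (propagate distance d=27): x=9.0000 theta=0.0000
After 2 (thin lens f=30): x=9.0000 theta=-0.3000
After 3 (propagate distance d=17): x=3.9000 theta=-0.3000
After 4 (thin lens f=-41): x=3.9000 theta=-42/205 (≈-0.2049)
z_focus = -x_out/theta_out = -(3.9000)/(-42/205) = 533/28 ≈ 19.0357
Rounded to 4 decimal places: z = 19.0357

Answer: 19.0357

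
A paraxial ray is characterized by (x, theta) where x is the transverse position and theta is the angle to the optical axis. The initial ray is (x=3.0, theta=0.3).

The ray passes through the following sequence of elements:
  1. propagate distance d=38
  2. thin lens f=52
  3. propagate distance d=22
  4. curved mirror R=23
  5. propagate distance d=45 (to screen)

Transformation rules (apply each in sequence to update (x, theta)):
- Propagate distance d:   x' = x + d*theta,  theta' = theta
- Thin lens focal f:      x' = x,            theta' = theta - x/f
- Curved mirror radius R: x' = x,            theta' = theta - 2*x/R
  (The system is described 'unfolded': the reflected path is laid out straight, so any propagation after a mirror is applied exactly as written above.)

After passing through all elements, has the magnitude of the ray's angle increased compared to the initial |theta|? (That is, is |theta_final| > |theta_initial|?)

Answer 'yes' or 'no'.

Answer: yes

Derivation:
Initial: x=3.0000 theta=0.3000
After 1 (propagate distance d=38): x=14.4000 theta=0.3000
After 2 (thin lens f=52): x=14.4000 theta=3/130 (≈0.0231)
After 3 (propagate distance d=22): x=969/65 (≈14.9077) theta=3/130 (≈0.0231)
After 4 (curved mirror R=23): x=969/65 (≈14.9077) theta=-3807/2990 (≈-1.2732)
After 5 (propagate distance d=45 (to screen)): x=-126741/2990 (≈-42.3883) theta=-3807/2990 (≈-1.2732)
|theta_initial|=0.3000 |theta_final|=3807/2990 (≈1.2732) -> increased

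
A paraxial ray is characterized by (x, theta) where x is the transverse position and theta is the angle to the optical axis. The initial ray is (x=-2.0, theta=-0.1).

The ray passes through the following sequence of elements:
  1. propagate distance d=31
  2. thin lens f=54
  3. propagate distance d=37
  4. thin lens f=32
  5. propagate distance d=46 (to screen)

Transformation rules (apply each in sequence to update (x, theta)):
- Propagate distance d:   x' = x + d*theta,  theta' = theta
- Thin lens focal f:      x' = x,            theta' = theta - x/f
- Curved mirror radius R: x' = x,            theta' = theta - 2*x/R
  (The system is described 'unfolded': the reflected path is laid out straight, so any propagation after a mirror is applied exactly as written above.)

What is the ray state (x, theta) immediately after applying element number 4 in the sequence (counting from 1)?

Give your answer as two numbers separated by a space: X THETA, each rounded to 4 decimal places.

Answer: -5.3056 0.1602

Derivation:
Initial: x=-2.0000 theta=-0.1000
After 1 (propagate distance d=31): x=-5.1000 theta=-0.1000
After 2 (thin lens f=54): x=-5.1000 theta=-1/180 (≈-0.0056)
After 3 (propagate distance d=37): x=-191/36 (≈-5.3056) theta=-1/180 (≈-0.0056)
After 4 (thin lens f=32): x=-191/36 (≈-5.3056) theta=923/5760 (≈0.1602)
Rounded to 4 decimal places: x = -5.3056, theta = 0.1602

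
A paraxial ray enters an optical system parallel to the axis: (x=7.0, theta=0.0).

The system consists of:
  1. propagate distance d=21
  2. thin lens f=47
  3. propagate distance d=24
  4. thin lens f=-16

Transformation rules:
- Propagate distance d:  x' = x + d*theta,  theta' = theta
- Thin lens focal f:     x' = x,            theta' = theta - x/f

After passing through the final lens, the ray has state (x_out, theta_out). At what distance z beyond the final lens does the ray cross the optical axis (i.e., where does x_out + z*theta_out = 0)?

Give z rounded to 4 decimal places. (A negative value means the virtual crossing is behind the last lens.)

Answer: -52.5714

Derivation:
Initial: x=7.0000 theta=0.0000
After 1 (propagate distance d=21): x=7.0000 theta=0.0000
After 2 (thin lens f=47): x=7.0000 theta=-7/47 (≈-0.1489)
After 3 (propagate distance d=24): x=161/47 (≈3.4255) theta=-7/47 (≈-0.1489)
After 4 (thin lens f=-16): x=161/47 (≈3.4255) theta=49/752 (≈0.0652)
z_focus = -x_out/theta_out = -(161/47)/(49/752) = -368/7 ≈ -52.5714
Rounded to 4 decimal places: z = -52.5714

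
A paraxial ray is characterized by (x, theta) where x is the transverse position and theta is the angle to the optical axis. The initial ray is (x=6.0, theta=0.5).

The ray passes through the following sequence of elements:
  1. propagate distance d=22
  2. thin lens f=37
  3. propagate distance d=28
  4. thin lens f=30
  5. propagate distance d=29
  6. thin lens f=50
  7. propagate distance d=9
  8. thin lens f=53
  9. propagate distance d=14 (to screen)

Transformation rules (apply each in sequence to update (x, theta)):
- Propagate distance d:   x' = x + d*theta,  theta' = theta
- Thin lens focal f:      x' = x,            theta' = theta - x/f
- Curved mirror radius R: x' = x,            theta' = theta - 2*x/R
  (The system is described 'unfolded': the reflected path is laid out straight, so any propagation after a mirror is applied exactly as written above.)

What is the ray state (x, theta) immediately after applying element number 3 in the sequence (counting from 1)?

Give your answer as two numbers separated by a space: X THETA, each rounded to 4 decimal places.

Answer: 18.1351 0.0405

Derivation:
Initial: x=6.0000 theta=0.5000
After 1 (propagate distance d=22): x=17.0000 theta=0.5000
After 2 (thin lens f=37): x=17.0000 theta=3/74 (≈0.0405)
After 3 (propagate distance d=28): x=671/37 (≈18.1351) theta=3/74 (≈0.0405)
Rounded to 4 decimal places: x = 18.1351, theta = 0.0405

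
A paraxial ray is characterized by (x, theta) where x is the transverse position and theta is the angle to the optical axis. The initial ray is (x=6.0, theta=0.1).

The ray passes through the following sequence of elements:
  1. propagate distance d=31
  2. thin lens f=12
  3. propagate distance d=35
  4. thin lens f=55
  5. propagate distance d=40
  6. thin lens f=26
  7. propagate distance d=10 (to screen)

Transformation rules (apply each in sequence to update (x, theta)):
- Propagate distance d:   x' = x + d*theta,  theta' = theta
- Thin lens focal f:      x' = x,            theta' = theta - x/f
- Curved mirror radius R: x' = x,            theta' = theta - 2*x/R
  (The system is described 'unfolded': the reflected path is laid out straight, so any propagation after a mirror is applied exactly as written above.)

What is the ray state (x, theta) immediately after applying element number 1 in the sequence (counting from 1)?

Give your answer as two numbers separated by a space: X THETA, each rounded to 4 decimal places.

Answer: 9.1000 0.1000

Derivation:
Initial: x=6.0000 theta=0.1000
After 1 (propagate distance d=31): x=9.1000 theta=0.1000
Rounded to 4 decimal places: x = 9.1000, theta = 0.1000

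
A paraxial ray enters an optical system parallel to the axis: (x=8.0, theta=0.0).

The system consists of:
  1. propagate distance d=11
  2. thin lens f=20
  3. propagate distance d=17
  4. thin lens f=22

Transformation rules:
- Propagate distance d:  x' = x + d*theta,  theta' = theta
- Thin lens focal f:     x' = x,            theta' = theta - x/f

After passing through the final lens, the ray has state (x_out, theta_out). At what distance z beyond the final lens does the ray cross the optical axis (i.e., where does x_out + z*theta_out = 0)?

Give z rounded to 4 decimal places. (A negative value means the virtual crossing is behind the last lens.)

Initial: x=8.0000 theta=0.0000
After 1 (propagate distance d=11): x=8.0000 theta=0.0000
After 2 (thin lens f=20): x=8.0000 theta=-0.4000
After 3 (propagate distance d=17): x=1.2000 theta=-0.4000
After 4 (thin lens f=22): x=1.2000 theta=-5/11 (≈-0.4545)
z_focus = -x_out/theta_out = -(1.2000)/(-5/11) = 2.6400
Rounded to 4 decimal places: z = 2.6400

Answer: 2.6400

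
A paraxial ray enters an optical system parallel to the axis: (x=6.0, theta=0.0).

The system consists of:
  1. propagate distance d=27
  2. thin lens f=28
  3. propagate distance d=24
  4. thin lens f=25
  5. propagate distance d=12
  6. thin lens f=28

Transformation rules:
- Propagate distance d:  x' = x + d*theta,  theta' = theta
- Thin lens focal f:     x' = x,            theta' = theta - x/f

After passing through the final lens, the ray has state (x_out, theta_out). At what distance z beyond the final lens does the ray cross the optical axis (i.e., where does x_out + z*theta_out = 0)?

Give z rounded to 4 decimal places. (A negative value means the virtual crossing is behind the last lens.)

Answer: -12.3121

Derivation:
Initial: x=6.0000 theta=0.0000
After 1 (propagate distance d=27): x=6.0000 theta=0.0000
After 2 (thin lens f=28): x=6.0000 theta=-3/14 (≈-0.2143)
After 3 (propagate distance d=24): x=6/7 (≈0.8571) theta=-3/14 (≈-0.2143)
After 4 (thin lens f=25): x=6/7 (≈0.8571) theta=-87/350 (≈-0.2486)
After 5 (propagate distance d=12): x=-372/175 (≈-2.1257) theta=-87/350 (≈-0.2486)
After 6 (thin lens f=28): x=-372/175 (≈-2.1257) theta=-423/2450 (≈-0.1727)
z_focus = -x_out/theta_out = -(-372/175)/(-423/2450) = -1736/141 ≈ -12.3121
Rounded to 4 decimal places: z = -12.3121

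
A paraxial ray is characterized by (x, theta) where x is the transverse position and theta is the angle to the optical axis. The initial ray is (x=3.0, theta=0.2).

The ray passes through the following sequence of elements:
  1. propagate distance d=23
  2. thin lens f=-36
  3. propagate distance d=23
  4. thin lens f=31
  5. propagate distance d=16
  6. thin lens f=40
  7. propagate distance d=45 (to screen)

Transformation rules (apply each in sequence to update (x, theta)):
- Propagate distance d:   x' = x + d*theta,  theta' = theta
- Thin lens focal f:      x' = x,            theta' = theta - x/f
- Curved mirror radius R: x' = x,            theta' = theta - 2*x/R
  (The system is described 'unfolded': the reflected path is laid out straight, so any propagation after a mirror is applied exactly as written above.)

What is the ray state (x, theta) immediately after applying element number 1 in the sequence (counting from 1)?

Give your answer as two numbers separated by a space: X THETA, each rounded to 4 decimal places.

Answer: 7.6000 0.2000

Derivation:
Initial: x=3.0000 theta=0.2000
After 1 (propagate distance d=23): x=7.6000 theta=0.2000
Rounded to 4 decimal places: x = 7.6000, theta = 0.2000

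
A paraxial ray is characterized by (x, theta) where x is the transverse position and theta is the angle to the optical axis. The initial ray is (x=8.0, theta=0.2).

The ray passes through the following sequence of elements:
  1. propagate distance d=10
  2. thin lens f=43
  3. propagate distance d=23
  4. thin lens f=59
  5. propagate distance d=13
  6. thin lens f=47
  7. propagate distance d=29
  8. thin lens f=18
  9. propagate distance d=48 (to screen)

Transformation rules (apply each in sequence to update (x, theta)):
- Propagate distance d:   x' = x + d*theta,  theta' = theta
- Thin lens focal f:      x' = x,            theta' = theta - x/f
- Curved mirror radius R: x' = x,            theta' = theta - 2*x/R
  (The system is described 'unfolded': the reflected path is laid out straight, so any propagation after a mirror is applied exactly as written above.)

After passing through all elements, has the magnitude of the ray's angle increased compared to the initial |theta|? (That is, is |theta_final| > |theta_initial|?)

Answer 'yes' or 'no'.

Initial: x=8.0000 theta=0.2000
After 1 (propagate distance d=10): x=10.0000 theta=0.2000
After 2 (thin lens f=43): x=10.0000 theta=-7/215 (≈-0.0326)
After 3 (propagate distance d=23): x=1989/215 (≈9.2512) theta=-7/215 (≈-0.0326)
After 4 (thin lens f=59): x=1989/215 (≈9.2512) theta=-2402/12685 (≈-0.1894)
After 5 (propagate distance d=13): x=17225/2537 (≈6.7895) theta=-2402/12685 (≈-0.1894)
After 6 (thin lens f=47): x=17225/2537 (≈6.7895) theta=-199019/596195 (≈-0.3338)
After 7 (propagate distance d=29): x=-1723676/596195 (≈-2.8911) theta=-199019/596195 (≈-0.3338)
After 8 (thin lens f=18): x=-1723676/596195 (≈-2.8911) theta=-929333/5365755 (≈-0.1732)
After 9 (propagate distance d=48 (to screen)): x=-20040356/1788585 (≈-11.2046) theta=-929333/5365755 (≈-0.1732)
|theta_initial|=0.2000 |theta_final|=929333/5365755 (≈0.1732) -> not increased

Answer: no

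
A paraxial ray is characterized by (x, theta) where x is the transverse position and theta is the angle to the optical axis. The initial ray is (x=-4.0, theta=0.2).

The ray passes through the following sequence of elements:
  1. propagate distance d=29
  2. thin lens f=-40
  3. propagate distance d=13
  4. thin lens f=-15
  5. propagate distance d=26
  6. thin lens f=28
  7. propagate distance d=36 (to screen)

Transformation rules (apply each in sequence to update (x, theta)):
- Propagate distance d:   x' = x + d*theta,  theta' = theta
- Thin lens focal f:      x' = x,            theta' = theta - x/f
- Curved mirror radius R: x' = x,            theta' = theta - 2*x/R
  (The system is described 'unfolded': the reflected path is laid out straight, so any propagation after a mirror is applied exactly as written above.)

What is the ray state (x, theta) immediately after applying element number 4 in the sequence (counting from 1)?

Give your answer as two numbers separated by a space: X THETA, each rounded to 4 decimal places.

Initial: x=-4.0000 theta=0.2000
After 1 (propagate distance d=29): x=1.8000 theta=0.2000
After 2 (thin lens f=-40): x=1.8000 theta=0.2450
After 3 (propagate distance d=13): x=4.9850 theta=0.2450
After 4 (thin lens f=-15): x=4.9850 theta=433/750 (≈0.5773)
Rounded to 4 decimal places: x = 4.9850, theta = 0.5773

Answer: 4.9850 0.5773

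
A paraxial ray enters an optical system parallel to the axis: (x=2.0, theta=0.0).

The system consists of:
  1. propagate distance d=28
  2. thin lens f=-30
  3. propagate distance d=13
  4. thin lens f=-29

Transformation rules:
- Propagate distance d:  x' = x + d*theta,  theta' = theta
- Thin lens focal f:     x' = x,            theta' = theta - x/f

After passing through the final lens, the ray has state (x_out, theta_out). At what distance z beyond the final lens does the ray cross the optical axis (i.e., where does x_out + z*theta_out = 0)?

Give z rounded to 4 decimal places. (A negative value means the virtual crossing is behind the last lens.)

Answer: -17.3194

Derivation:
Initial: x=2.0000 theta=0.0000
After 1 (propagate distance d=28): x=2.0000 theta=0.0000
After 2 (thin lens f=-30): x=2.0000 theta=1/15 (≈0.0667)
After 3 (propagate distance d=13): x=43/15 (≈2.8667) theta=1/15 (≈0.0667)
After 4 (thin lens f=-29): x=43/15 (≈2.8667) theta=24/145 (≈0.1655)
z_focus = -x_out/theta_out = -(43/15)/(24/145) = -1247/72 ≈ -17.3194
Rounded to 4 decimal places: z = -17.3194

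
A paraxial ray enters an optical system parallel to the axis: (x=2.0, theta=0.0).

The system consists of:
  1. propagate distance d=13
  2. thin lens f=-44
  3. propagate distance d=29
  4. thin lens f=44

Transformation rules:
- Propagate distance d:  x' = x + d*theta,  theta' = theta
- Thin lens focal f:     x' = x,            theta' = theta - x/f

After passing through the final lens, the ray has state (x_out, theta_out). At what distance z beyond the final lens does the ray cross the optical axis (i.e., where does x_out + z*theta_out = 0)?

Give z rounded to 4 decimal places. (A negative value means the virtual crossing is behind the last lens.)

Answer: 110.7586

Derivation:
Initial: x=2.0000 theta=0.0000
After 1 (propagate distance d=13): x=2.0000 theta=0.0000
After 2 (thin lens f=-44): x=2.0000 theta=1/22 (≈0.0455)
After 3 (propagate distance d=29): x=73/22 (≈3.3182) theta=1/22 (≈0.0455)
After 4 (thin lens f=44): x=73/22 (≈3.3182) theta=-29/968 (≈-0.0300)
z_focus = -x_out/theta_out = -(73/22)/(-29/968) = 3212/29 ≈ 110.7586
Rounded to 4 decimal places: z = 110.7586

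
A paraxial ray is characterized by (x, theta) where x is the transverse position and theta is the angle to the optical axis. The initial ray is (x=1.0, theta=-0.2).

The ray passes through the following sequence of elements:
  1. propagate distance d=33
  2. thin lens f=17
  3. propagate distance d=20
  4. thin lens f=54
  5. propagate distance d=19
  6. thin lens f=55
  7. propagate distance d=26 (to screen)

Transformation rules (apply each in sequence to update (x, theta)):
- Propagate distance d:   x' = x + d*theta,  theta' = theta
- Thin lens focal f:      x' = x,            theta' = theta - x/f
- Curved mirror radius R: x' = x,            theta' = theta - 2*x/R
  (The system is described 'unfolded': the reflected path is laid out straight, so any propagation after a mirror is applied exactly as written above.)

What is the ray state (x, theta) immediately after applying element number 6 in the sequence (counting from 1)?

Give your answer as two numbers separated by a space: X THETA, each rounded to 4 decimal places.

Answer: 0.5068 0.1760

Derivation:
Initial: x=1.0000 theta=-0.2000
After 1 (propagate distance d=33): x=-5.6000 theta=-0.2000
After 2 (thin lens f=17): x=-5.6000 theta=11/85 (≈0.1294)
After 3 (propagate distance d=20): x=-256/85 (≈-3.0118) theta=11/85 (≈0.1294)
After 4 (thin lens f=54): x=-256/85 (≈-3.0118) theta=5/27 (≈0.1852)
After 5 (propagate distance d=19): x=1163/2295 (≈0.5068) theta=5/27 (≈0.1852)
After 6 (thin lens f=55): x=1163/2295 (≈0.5068) theta=2468/14025 (≈0.1760)
Rounded to 4 decimal places: x = 0.5068, theta = 0.1760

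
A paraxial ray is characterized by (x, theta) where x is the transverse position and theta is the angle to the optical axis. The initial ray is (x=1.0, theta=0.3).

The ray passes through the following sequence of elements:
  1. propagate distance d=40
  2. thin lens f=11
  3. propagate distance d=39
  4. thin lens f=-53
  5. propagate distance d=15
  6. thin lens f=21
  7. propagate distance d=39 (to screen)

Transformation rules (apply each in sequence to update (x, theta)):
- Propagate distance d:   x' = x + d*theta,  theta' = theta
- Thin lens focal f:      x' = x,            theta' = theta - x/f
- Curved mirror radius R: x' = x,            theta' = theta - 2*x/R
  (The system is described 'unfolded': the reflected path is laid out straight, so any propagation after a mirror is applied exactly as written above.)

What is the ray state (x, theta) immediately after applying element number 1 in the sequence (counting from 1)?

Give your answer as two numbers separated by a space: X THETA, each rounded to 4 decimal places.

Initial: x=1.0000 theta=0.3000
After 1 (propagate distance d=40): x=13.0000 theta=0.3000
Rounded to 4 decimal places: x = 13.0000, theta = 0.3000

Answer: 13.0000 0.3000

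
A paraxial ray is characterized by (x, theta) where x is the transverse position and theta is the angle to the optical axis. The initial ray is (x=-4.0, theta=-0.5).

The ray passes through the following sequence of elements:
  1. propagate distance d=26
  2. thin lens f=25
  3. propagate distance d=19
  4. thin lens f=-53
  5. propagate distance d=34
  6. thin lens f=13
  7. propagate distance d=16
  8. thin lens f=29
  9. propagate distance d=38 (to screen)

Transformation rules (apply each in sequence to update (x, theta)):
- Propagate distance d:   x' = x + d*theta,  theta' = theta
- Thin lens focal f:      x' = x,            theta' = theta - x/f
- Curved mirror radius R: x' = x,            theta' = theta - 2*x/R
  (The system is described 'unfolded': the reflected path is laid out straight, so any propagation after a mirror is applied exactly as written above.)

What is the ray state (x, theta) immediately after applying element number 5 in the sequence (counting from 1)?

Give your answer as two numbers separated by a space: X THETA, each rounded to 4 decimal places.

Initial: x=-4.0000 theta=-0.5000
After 1 (propagate distance d=26): x=-17.0000 theta=-0.5000
After 2 (thin lens f=25): x=-17.0000 theta=0.1800
After 3 (propagate distance d=19): x=-13.5800 theta=0.1800
After 4 (thin lens f=-53): x=-13.5800 theta=-101/1325 (≈-0.0762)
After 5 (propagate distance d=34): x=-8571/530 (≈-16.1717) theta=-101/1325 (≈-0.0762)
Rounded to 4 decimal places: x = -16.1717, theta = -0.0762

Answer: -16.1717 -0.0762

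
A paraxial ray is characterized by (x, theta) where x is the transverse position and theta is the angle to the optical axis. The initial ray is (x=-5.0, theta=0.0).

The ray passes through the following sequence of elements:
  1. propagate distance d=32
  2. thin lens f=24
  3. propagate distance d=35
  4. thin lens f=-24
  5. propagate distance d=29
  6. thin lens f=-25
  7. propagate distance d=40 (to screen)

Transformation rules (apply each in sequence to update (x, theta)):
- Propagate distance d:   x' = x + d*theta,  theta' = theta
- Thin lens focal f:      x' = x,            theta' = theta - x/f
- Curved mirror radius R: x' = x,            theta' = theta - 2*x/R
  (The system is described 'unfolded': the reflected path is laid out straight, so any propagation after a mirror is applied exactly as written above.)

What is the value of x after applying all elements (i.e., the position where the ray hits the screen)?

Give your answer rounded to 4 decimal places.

Answer: 41.0191

Derivation:
Initial: x=-5.0000 theta=0.0000
After 1 (propagate distance d=32): x=-5.0000 theta=0.0000
After 2 (thin lens f=24): x=-5.0000 theta=5/24 (≈0.2083)
After 3 (propagate distance d=35): x=55/24 (≈2.2917) theta=5/24 (≈0.2083)
After 4 (thin lens f=-24): x=55/24 (≈2.2917) theta=175/576 (≈0.3038)
After 5 (propagate distance d=29): x=6395/576 (≈11.1024) theta=175/576 (≈0.3038)
After 6 (thin lens f=-25): x=6395/576 (≈11.1024) theta=359/480 (≈0.7479)
After 7 (propagate distance d=40 (to screen)): x=23627/576 (≈41.0191) theta=359/480 (≈0.7479)
Rounded to 4 decimal places: x = 41.0191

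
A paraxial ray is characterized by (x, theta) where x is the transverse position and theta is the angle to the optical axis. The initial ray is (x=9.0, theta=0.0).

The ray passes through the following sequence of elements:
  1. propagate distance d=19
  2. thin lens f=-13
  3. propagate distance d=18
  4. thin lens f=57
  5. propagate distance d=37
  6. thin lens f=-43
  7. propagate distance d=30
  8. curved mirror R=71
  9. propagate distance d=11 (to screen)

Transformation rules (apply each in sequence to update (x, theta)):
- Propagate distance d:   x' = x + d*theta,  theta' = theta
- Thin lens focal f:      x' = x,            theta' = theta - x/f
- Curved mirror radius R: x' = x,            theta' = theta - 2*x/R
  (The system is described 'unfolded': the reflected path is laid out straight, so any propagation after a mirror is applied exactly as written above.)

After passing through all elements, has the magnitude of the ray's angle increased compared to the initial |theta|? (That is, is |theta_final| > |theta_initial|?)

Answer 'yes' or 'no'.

Answer: yes

Derivation:
Initial: x=9.0000 theta=0.0000
After 1 (propagate distance d=19): x=9.0000 theta=0.0000
After 2 (thin lens f=-13): x=9.0000 theta=9/13 (≈0.6923)
After 3 (propagate distance d=18): x=279/13 (≈21.4615) theta=9/13 (≈0.6923)
After 4 (thin lens f=57): x=279/13 (≈21.4615) theta=6/19 (≈0.3158)
After 5 (propagate distance d=37): x=8187/247 (≈33.1457) theta=6/19 (≈0.3158)
After 6 (thin lens f=-43): x=8187/247 (≈33.1457) theta=11541/10621 (≈1.0866)
After 7 (propagate distance d=30): x=698271/10621 (≈65.7444) theta=11541/10621 (≈1.0866)
After 8 (curved mirror R=71): x=698271/10621 (≈65.7444) theta=-577131/754091 (≈-0.7653)
After 9 (propagate distance d=11 (to screen)): x=2275200/39689 (≈57.3257) theta=-577131/754091 (≈-0.7653)
|theta_initial|=0.0000 |theta_final|=577131/754091 (≈0.7653) -> increased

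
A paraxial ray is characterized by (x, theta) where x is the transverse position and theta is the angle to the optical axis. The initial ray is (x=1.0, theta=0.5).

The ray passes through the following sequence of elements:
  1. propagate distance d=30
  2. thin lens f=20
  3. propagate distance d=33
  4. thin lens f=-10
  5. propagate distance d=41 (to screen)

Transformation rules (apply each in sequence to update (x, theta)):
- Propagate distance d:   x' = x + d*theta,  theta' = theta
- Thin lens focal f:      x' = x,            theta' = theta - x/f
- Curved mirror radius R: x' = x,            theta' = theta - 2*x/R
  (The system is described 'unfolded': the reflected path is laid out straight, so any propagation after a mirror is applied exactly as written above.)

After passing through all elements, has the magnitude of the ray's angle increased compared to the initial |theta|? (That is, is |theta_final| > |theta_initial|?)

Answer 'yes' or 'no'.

Initial: x=1.0000 theta=0.5000
After 1 (propagate distance d=30): x=16.0000 theta=0.5000
After 2 (thin lens f=20): x=16.0000 theta=-0.3000
After 3 (propagate distance d=33): x=6.1000 theta=-0.3000
After 4 (thin lens f=-10): x=6.1000 theta=0.3100
After 5 (propagate distance d=41 (to screen)): x=18.8100 theta=0.3100
|theta_initial|=0.5000 |theta_final|=0.3100 -> not increased

Answer: no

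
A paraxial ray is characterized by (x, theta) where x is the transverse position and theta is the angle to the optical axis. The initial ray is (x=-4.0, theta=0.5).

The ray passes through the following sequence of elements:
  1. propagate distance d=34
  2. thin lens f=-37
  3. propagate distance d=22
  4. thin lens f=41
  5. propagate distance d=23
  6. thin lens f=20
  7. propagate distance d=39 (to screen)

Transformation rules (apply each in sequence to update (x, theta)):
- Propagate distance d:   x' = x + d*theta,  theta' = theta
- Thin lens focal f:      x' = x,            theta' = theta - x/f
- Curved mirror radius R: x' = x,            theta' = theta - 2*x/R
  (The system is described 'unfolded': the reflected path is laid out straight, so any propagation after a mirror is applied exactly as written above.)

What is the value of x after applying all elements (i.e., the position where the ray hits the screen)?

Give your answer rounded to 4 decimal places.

Initial: x=-4.0000 theta=0.5000
After 1 (propagate distance d=34): x=13.0000 theta=0.5000
After 2 (thin lens f=-37): x=13.0000 theta=63/74 (≈0.8514)
After 3 (propagate distance d=22): x=1174/37 (≈31.7297) theta=63/74 (≈0.8514)
After 4 (thin lens f=41): x=1174/37 (≈31.7297) theta=235/3034 (≈0.0775)
After 5 (propagate distance d=23): x=101673/3034 (≈33.5112) theta=235/3034 (≈0.0775)
After 6 (thin lens f=20): x=101673/3034 (≈33.5112) theta=-96973/60680 (≈-1.5981)
After 7 (propagate distance d=39 (to screen)): x=-1748487/60680 (≈-28.8149) theta=-96973/60680 (≈-1.5981)
Rounded to 4 decimal places: x = -28.8149

Answer: -28.8149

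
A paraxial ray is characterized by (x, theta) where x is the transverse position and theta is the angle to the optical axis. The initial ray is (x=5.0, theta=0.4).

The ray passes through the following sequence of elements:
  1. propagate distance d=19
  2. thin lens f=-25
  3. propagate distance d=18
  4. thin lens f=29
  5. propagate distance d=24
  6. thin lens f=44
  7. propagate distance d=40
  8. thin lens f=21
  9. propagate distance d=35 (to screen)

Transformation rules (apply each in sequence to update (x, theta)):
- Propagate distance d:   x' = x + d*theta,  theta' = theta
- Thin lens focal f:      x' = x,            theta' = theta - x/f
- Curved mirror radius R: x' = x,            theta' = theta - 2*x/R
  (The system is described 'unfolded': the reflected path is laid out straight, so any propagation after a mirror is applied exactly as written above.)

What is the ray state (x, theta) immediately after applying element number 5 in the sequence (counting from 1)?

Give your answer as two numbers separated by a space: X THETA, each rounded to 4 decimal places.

Answer: 26.6739 -0.0916

Derivation:
Initial: x=5.0000 theta=0.4000
After 1 (propagate distance d=19): x=12.6000 theta=0.4000
After 2 (thin lens f=-25): x=12.6000 theta=0.9040
After 3 (propagate distance d=18): x=28.8720 theta=0.9040
After 4 (thin lens f=29): x=28.8720 theta=-332/3625 (≈-0.0916)
After 5 (propagate distance d=24): x=96693/3625 (≈26.6739) theta=-332/3625 (≈-0.0916)
Rounded to 4 decimal places: x = 26.6739, theta = -0.0916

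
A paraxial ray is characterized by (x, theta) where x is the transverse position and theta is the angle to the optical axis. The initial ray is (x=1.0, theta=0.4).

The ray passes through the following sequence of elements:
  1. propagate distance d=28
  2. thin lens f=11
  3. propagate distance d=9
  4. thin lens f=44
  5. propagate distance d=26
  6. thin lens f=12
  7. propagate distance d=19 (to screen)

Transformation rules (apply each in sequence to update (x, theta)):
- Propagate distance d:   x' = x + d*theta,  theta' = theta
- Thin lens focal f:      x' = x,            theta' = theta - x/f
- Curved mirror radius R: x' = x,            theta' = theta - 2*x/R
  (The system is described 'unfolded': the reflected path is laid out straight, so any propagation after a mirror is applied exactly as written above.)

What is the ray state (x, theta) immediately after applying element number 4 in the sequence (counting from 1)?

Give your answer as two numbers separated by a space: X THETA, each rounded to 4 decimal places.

Initial: x=1.0000 theta=0.4000
After 1 (propagate distance d=28): x=12.2000 theta=0.4000
After 2 (thin lens f=11): x=12.2000 theta=-39/55 (≈-0.7091)
After 3 (propagate distance d=9): x=64/11 (≈5.8182) theta=-39/55 (≈-0.7091)
After 4 (thin lens f=44): x=64/11 (≈5.8182) theta=-509/605 (≈-0.8413)
Rounded to 4 decimal places: x = 5.8182, theta = -0.8413

Answer: 5.8182 -0.8413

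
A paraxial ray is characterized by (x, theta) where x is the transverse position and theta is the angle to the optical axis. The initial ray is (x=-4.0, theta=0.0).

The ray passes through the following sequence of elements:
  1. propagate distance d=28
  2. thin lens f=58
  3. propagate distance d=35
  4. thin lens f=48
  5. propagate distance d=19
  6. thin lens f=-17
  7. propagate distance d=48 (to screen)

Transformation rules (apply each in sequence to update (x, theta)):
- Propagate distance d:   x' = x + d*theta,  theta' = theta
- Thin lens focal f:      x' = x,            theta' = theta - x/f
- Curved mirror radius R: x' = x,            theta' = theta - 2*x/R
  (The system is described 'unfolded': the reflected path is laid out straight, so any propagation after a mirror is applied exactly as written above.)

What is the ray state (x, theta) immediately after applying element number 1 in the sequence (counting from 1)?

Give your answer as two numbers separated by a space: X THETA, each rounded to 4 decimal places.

Answer: -4.0000 0.0000

Derivation:
Initial: x=-4.0000 theta=0.0000
After 1 (propagate distance d=28): x=-4.0000 theta=0.0000
Rounded to 4 decimal places: x = -4.0000, theta = 0.0000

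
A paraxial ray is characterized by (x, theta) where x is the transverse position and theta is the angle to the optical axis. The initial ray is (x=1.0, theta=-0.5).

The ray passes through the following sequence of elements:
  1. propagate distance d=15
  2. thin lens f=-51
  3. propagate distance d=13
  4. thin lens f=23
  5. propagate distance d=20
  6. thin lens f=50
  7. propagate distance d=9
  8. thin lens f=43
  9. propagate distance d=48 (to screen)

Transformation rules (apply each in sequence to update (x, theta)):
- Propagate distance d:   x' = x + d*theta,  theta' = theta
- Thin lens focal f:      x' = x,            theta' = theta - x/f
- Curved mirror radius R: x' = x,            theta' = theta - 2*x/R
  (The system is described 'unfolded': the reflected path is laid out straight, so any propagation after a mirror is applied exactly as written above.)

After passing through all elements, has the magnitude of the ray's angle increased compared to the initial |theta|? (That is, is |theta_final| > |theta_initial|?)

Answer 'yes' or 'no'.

Answer: yes

Derivation:
Initial: x=1.0000 theta=-0.5000
After 1 (propagate distance d=15): x=-6.5000 theta=-0.5000
After 2 (thin lens f=-51): x=-6.5000 theta=-32/51 (≈-0.6275)
After 3 (propagate distance d=13): x=-1495/102 (≈-14.6569) theta=-32/51 (≈-0.6275)
After 4 (thin lens f=23): x=-1495/102 (≈-14.6569) theta=1/102 (≈0.0098)
After 5 (propagate distance d=20): x=-1475/102 (≈-14.4608) theta=1/102 (≈0.0098)
After 6 (thin lens f=50): x=-1475/102 (≈-14.4608) theta=61/204 (≈0.2990)
After 7 (propagate distance d=9): x=-2401/204 (≈-11.7696) theta=61/204 (≈0.2990)
After 8 (thin lens f=43): x=-2401/204 (≈-11.7696) theta=1256/2193 (≈0.5727)
After 9 (propagate distance d=48 (to screen)): x=137909/8772 (≈15.7215) theta=1256/2193 (≈0.5727)
|theta_initial|=0.5000 |theta_final|=1256/2193 (≈0.5727) -> increased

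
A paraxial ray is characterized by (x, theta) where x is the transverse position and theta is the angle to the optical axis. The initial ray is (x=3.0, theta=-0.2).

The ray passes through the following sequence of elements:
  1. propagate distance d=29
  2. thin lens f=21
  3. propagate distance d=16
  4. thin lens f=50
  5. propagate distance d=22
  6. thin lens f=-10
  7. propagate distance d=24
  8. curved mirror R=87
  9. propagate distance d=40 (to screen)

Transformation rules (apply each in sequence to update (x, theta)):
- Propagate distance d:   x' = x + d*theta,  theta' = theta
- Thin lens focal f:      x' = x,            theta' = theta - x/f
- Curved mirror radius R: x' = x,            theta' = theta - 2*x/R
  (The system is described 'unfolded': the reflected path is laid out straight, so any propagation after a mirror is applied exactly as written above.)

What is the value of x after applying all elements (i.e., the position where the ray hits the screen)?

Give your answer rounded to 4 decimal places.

Initial: x=3.0000 theta=-0.2000
After 1 (propagate distance d=29): x=-2.8000 theta=-0.2000
After 2 (thin lens f=21): x=-2.8000 theta=-1/15 (≈-0.0667)
After 3 (propagate distance d=16): x=-58/15 (≈-3.8667) theta=-1/15 (≈-0.0667)
After 4 (thin lens f=50): x=-58/15 (≈-3.8667) theta=4/375 (≈0.0107)
After 5 (propagate distance d=22): x=-3.6320 theta=4/375 (≈0.0107)
After 6 (thin lens f=-10): x=-3.6320 theta=-661/1875 (≈-0.3525)
After 7 (propagate distance d=24): x=-12.0928 theta=-661/1875 (≈-0.3525)
After 8 (curved mirror R=87): x=-12.0928 theta=-1351/18125 (≈-0.0745)
After 9 (propagate distance d=40 (to screen)): x=-273222/18125 (≈-15.0743) theta=-1351/18125 (≈-0.0745)
Rounded to 4 decimal places: x = -15.0743

Answer: -15.0743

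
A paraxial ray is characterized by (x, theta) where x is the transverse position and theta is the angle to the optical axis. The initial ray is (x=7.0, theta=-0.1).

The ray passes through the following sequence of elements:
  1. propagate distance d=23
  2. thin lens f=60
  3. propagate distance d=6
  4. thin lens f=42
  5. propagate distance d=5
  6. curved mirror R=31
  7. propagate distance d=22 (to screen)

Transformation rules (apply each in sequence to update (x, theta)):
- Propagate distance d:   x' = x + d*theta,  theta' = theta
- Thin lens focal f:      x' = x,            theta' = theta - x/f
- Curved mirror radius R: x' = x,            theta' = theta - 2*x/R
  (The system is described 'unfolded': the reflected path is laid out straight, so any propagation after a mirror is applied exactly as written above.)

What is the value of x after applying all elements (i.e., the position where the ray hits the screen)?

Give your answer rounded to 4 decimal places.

Initial: x=7.0000 theta=-0.1000
After 1 (propagate distance d=23): x=4.7000 theta=-0.1000
After 2 (thin lens f=60): x=4.7000 theta=-107/600 (≈-0.1783)
After 3 (propagate distance d=6): x=3.6300 theta=-107/600 (≈-0.1783)
After 4 (thin lens f=42): x=3.6300 theta=-139/525 (≈-0.2648)
After 5 (propagate distance d=5): x=4843/2100 (≈2.3062) theta=-139/525 (≈-0.2648)
After 6 (curved mirror R=31): x=4843/2100 (≈2.3062) theta=-641/1550 (≈-0.4135)
After 7 (propagate distance d=22 (to screen)): x=-442151/65100 (≈-6.7919) theta=-641/1550 (≈-0.4135)
Rounded to 4 decimal places: x = -6.7919

Answer: -6.7919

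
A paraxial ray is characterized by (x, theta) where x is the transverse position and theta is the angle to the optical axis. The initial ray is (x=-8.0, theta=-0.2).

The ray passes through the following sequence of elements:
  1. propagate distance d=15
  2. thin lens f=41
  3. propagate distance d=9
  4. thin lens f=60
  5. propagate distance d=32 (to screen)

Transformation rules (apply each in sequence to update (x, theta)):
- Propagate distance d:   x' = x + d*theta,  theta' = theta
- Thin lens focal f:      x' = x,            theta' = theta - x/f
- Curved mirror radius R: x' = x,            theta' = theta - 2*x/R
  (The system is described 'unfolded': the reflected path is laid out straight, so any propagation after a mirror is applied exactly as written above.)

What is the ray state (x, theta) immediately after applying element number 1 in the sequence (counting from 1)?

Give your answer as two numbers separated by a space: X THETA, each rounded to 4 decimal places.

Initial: x=-8.0000 theta=-0.2000
After 1 (propagate distance d=15): x=-11.0000 theta=-0.2000
Rounded to 4 decimal places: x = -11.0000, theta = -0.2000

Answer: -11.0000 -0.2000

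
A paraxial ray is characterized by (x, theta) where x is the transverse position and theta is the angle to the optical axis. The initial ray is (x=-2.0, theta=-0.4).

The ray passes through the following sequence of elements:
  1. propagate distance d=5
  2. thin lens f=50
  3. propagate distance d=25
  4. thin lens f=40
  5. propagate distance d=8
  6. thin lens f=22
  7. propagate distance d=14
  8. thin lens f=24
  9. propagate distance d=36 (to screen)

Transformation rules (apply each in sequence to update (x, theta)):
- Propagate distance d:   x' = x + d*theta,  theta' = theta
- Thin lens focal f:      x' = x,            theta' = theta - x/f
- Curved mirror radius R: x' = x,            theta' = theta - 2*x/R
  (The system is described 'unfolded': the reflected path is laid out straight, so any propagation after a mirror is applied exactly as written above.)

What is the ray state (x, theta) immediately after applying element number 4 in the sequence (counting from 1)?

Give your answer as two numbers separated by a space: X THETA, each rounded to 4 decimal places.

Answer: -12.0000 -0.0200

Derivation:
Initial: x=-2.0000 theta=-0.4000
After 1 (propagate distance d=5): x=-4.0000 theta=-0.4000
After 2 (thin lens f=50): x=-4.0000 theta=-0.3200
After 3 (propagate distance d=25): x=-12.0000 theta=-0.3200
After 4 (thin lens f=40): x=-12.0000 theta=-0.0200
Rounded to 4 decimal places: x = -12.0000, theta = -0.0200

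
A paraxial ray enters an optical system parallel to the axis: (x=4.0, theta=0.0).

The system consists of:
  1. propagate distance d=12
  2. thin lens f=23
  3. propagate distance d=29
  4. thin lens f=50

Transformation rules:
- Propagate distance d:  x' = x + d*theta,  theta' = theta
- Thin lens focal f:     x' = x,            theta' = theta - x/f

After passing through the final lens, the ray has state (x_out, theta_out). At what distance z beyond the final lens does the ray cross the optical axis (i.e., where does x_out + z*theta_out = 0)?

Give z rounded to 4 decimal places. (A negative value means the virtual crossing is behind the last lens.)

Answer: -6.8182

Derivation:
Initial: x=4.0000 theta=0.0000
After 1 (propagate distance d=12): x=4.0000 theta=0.0000
After 2 (thin lens f=23): x=4.0000 theta=-4/23 (≈-0.1739)
After 3 (propagate distance d=29): x=-24/23 (≈-1.0435) theta=-4/23 (≈-0.1739)
After 4 (thin lens f=50): x=-24/23 (≈-1.0435) theta=-88/575 (≈-0.1530)
z_focus = -x_out/theta_out = -(-24/23)/(-88/575) = -75/11 ≈ -6.8182
Rounded to 4 decimal places: z = -6.8182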